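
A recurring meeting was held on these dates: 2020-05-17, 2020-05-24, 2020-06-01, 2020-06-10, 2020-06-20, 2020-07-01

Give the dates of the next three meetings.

2020-07-13, 2020-07-26, 2020-08-09

Intervals are 7, 8, 9, 10, 11 days — an arithmetic progression with common difference 1.
Next gap: 12 days. 2020-07-01 + 12 days = 2020-07-13.
Next gap: 13 days. 2020-07-13 + 13 days = 2020-07-26.
Next gap: 14 days. 2020-07-26 + 14 days = 2020-08-09.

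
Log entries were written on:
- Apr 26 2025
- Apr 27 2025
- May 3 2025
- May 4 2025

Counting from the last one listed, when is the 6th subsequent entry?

May 25 2025

Gaps: 1, 6, 1 days — not constant, but cyclic with period 2.
The events fall on every Saturday and Sunday.
Next Saturday: May 10 2025.
Next Sunday: May 11 2025.
The following Saturday is May 17 2025.
Next Sunday: May 18 2025.
Next Saturday: May 24 2025.
The following Sunday is May 25 2025.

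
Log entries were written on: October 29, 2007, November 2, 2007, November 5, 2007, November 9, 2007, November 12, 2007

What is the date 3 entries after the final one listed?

The gap pattern 4, 3, 4, 3 repeats every 2 events.
These are the Mondays and Fridays of each week.
The following Friday is November 16, 2007.
The following Monday is November 19, 2007.
The following Friday is November 23, 2007.

November 23, 2007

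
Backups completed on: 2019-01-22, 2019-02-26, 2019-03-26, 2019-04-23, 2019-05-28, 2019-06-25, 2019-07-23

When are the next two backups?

2019-08-27, 2019-09-24

All dates are Tuesdays, 35, 28, 28, 35, 28, 28 days apart.
Specifically, the 4th Tuesday of each month.
4th Tuesday of August 2019: 2019-08-27.
September 2019 — 4th Tuesday is 2019-09-24.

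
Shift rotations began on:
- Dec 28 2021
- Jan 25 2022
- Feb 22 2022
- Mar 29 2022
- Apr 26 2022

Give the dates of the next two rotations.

May 31 2022, Jun 28 2022

All Tuesdays; the gaps (28, 28, 35, 28) vary with month length.
This is the last Tuesday of each month.
May 2022 ends with Tuesday May 31 2022.
Last Tuesday of June 2022: Jun 28 2022.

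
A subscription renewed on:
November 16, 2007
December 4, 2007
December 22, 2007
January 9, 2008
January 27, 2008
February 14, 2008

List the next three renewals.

March 3, 2008; March 21, 2008; April 8, 2008

Gaps between consecutive events: 18, 18, 18, 18, 18 days — a constant 18-day interval.
February 14, 2008 + 18 days = March 3, 2008.
March 3, 2008 + 18 days = March 21, 2008.
March 21, 2008 + 18 days = April 8, 2008.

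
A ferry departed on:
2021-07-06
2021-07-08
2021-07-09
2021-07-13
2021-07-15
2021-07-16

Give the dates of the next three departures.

The gap pattern 2, 1, 4, 2, 1 repeats every 3 events.
These are the Tuesdays, Thursdays and Fridays of each week.
Next Tuesday: 2021-07-20.
The following Thursday is 2021-07-22.
The following Friday is 2021-07-23.

2021-07-20, 2021-07-22, 2021-07-23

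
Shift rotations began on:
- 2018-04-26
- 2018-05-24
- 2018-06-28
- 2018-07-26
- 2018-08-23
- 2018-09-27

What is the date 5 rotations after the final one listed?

2019-02-28

Gaps: 28, 35, 28, 28, 35 days — a mix of 28 and 35. Every date is a Thursday.
Each is the 4th Thursday of its month.
October 2018 — 4th Thursday is 2018-10-25.
4th Thursday of November 2018: 2018-11-22.
4th Thursday of December 2018: 2018-12-27.
January 2019 — 4th Thursday is 2019-01-24.
4th Thursday of February 2019: 2019-02-28.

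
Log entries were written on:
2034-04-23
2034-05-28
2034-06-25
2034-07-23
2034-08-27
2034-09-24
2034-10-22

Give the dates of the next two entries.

All dates are Sundays, 35, 28, 28, 35, 28, 28 days apart.
Specifically, the 4th Sunday of each month.
November 2034 — 4th Sunday is 2034-11-26.
4th Sunday of December 2034: 2034-12-24.

2034-11-26, 2034-12-24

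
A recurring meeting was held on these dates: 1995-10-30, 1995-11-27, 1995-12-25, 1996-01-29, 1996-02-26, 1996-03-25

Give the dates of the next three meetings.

All Mondays; the gaps (28, 28, 35, 28, 28) vary with month length.
This is the last Monday of each month.
Last Monday of April 1996: 1996-04-29.
Last Monday of May 1996: 1996-05-27.
Last Monday of June 1996: 1996-06-24.

1996-04-29, 1996-05-27, 1996-06-24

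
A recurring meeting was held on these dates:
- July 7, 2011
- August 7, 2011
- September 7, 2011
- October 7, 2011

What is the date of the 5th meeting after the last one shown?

March 7, 2012

Gaps: 31, 31, 30 days — not constant. Every event is on the 7th of the month.
Pattern: the 7th of each month.
Next: November 2011 → November 7, 2011.
December 2011: December 7, 2011.
Next: January 2012 → January 7, 2012.
Next: February 2012 → February 7, 2012.
Next: March 2012 → March 7, 2012.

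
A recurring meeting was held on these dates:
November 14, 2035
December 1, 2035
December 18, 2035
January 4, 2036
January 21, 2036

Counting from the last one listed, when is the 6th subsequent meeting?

May 2, 2036

The spacing is 17, 17, 17, 17 days — always 17 days.
January 21, 2036 + 17 days = February 7, 2036.
February 7, 2036 + 17 days = February 24, 2036.
February 24, 2036 + 17 days = March 12, 2036.
March 12, 2036 + 17 days = March 29, 2036.
March 29, 2036 + 17 days = April 15, 2036.
April 15, 2036 + 17 days = May 2, 2036.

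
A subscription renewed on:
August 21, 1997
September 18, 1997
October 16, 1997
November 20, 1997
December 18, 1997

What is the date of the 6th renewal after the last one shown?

June 18, 1998

All dates are Thursdays, 28, 28, 35, 28 days apart.
Specifically, the 3rd Thursday of each month.
January 1998 — 3rd Thursday is January 15, 1998.
February 1998 — 3rd Thursday is February 19, 1998.
March 1998 — 3rd Thursday is March 19, 1998.
3rd Thursday of April 1998: April 16, 1998.
3rd Thursday of May 1998: May 21, 1998.
3rd Thursday of June 1998: June 18, 1998.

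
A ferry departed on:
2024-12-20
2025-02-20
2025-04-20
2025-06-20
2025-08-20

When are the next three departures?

Gaps: 62, 59, 61, 61 days — not constant. Every event is on the 20th of the month.
Pattern: the 20th of every 2 months.
Next: October 2025 → 2025-10-20.
December 2025: 2025-12-20.
February 2026: 2026-02-20.

2025-10-20, 2025-12-20, 2026-02-20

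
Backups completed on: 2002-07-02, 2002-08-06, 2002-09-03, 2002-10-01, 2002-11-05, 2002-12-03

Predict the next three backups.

2003-01-07, 2003-02-04, 2003-03-04

These are Tuesdays at 28- or 35-day spacing (35, 28, 28, 35, 28).
The pattern: 1st Tuesday of the month.
1st Tuesday of January 2003: 2003-01-07.
February 2003 — 1st Tuesday is 2003-02-04.
March 2003 — 1st Tuesday is 2003-03-04.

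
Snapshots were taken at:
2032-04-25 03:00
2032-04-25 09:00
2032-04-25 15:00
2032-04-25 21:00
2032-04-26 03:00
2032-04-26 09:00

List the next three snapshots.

Gaps: 6, 6, 6, 6, 6 hours — each event is 6 hours after the previous one.
2032-04-26 09:00 + 6 h = 2032-04-26 15:00.
2032-04-26 15:00 + 6 h = 2032-04-26 21:00.
2032-04-26 21:00 + 6 h = 2032-04-27 03:00.

2032-04-26 15:00, 2032-04-26 21:00, 2032-04-27 03:00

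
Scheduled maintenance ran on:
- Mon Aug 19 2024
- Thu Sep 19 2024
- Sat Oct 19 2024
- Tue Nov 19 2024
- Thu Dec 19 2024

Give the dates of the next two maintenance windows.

Gaps: 31, 30, 31, 30 days — not constant. Every event is on the 19th of the month.
Pattern: the 19th of each month.
Next: January 2025 → Sun Jan 19 2025.
February 2025: Wed Feb 19 2025.

Sun Jan 19 2025, Wed Feb 19 2025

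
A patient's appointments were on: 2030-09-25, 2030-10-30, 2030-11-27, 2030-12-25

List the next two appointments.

Every date is a Wednesday; gaps 35, 28, 28 days.
Each is the last Wednesday of its month (at least one falls on the 29th or later, ruling out '4th Wednesday').
January 2031 ends with Wednesday 2031-01-29.
February 2031 ends with Wednesday 2031-02-26.

2031-01-29, 2031-02-26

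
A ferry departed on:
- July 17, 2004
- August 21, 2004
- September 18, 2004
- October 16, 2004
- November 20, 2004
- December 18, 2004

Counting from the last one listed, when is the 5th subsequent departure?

Gaps: 35, 28, 28, 35, 28 days — a mix of 28 and 35. Every date is a Saturday.
Each is the 3rd Saturday of its month.
January 2005 — 3rd Saturday is January 15, 2005.
February 2005 — 3rd Saturday is February 19, 2005.
March 2005 — 3rd Saturday is March 19, 2005.
April 2005 — 3rd Saturday is April 16, 2005.
May 2005 — 3rd Saturday is May 21, 2005.

May 21, 2005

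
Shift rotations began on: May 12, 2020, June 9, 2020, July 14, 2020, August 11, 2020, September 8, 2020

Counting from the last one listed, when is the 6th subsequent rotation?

Gaps: 28, 35, 28, 28 days — a mix of 28 and 35. Every date is a Tuesday.
Each is the 2nd Tuesday of its month.
October 2020 — 2nd Tuesday is October 13, 2020.
2nd Tuesday of November 2020: November 10, 2020.
2nd Tuesday of December 2020: December 8, 2020.
January 2021 — 2nd Tuesday is January 12, 2021.
2nd Tuesday of February 2021: February 9, 2021.
March 2021 — 2nd Tuesday is March 9, 2021.

March 9, 2021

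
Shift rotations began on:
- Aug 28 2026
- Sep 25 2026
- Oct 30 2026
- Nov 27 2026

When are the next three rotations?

These are Fridays with 28, 35, 28-day gaps.
Each is the final Friday of its month — Oct 30 2026 is past the 28th, so '4th Friday' doesn't fit.
December 2026 ends with Friday Dec 25 2026.
Last Friday of January 2027: Jan 29 2027.
Last Friday of February 2027: Feb 26 2027.

Dec 25 2026, Jan 29 2027, Feb 26 2027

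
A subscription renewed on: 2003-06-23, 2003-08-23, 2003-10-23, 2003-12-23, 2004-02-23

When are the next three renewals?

2004-04-23, 2004-06-23, 2004-08-23

The day-of-month is always 23 (61, 61, 61, 62 days between events).
So this recurs on the 23rd of every 2 months.
April 2004: 2004-04-23.
June 2004: 2004-06-23.
Next: August 2004 → 2004-08-23.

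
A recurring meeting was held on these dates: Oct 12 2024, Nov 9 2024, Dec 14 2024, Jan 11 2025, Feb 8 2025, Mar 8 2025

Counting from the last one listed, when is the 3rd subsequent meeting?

Jun 14 2025

Gaps: 28, 35, 28, 28, 28 days — a mix of 28 and 35. Every date is a Saturday.
Each is the 2nd Saturday of its month.
2nd Saturday of April 2025: Apr 12 2025.
2nd Saturday of May 2025: May 10 2025.
June 2025 — 2nd Saturday is Jun 14 2025.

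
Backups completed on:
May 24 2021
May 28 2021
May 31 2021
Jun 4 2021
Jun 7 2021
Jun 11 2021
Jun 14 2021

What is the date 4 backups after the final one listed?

The gap pattern 4, 3, 4, 3, 4, 3 repeats every 2 events.
These are the Mondays and Fridays of each week.
The following Friday is Jun 18 2021.
The following Monday is Jun 21 2021.
The following Friday is Jun 25 2021.
Next Monday: Jun 28 2021.

Jun 28 2021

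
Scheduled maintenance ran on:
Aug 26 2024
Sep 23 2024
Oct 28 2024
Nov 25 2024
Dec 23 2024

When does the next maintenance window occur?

Jan 27 2025

Gaps: 28, 35, 28, 28 days — a mix of 28 and 35. Every date is a Monday.
Each is the 4th Monday of its month.
4th Monday of January 2025: Jan 27 2025.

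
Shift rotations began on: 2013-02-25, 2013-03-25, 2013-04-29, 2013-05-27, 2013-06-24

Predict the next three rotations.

All Mondays; the gaps (28, 35, 28, 28) vary with month length.
This is the last Monday of each month.
July 2013 ends with Monday 2013-07-29.
Last Monday of August 2013: 2013-08-26.
September 2013 ends with Monday 2013-09-30.

2013-07-29, 2013-08-26, 2013-09-30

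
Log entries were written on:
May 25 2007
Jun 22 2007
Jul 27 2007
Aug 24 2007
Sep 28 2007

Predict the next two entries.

Oct 26 2007, Nov 23 2007

These are Fridays at 28- or 35-day spacing (28, 35, 28, 35).
The pattern: 4th Friday of the month.
October 2007 — 4th Friday is Oct 26 2007.
4th Friday of November 2007: Nov 23 2007.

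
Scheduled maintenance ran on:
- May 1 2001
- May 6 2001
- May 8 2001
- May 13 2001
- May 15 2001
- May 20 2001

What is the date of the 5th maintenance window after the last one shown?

Jun 5 2001

Gaps: 5, 2, 5, 2, 5 days — not constant, but cyclic with period 2.
The events fall on every Tuesday and Sunday.
Next Tuesday: May 22 2001.
The following Sunday is May 27 2001.
The following Tuesday is May 29 2001.
Next Sunday: Jun 3 2001.
The following Tuesday is Jun 5 2001.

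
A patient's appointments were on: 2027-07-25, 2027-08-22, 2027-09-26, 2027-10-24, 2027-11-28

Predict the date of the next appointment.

2027-12-26

Gaps: 28, 35, 28, 35 days — a mix of 28 and 35. Every date is a Sunday.
Each is the 4th Sunday of its month.
December 2027 — 4th Sunday is 2027-12-26.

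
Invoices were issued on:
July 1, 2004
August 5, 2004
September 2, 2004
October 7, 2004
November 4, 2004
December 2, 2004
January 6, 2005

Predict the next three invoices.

These are Thursdays at 28- or 35-day spacing (35, 28, 35, 28, 28, 35).
The pattern: 1st Thursday of the month.
1st Thursday of February 2005: February 3, 2005.
1st Thursday of March 2005: March 3, 2005.
April 2005 — 1st Thursday is April 7, 2005.

February 3, 2005; March 3, 2005; April 7, 2005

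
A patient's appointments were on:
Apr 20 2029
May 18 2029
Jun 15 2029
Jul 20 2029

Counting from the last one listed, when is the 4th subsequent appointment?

Gaps: 28, 28, 35 days — a mix of 28 and 35. Every date is a Friday.
Each is the 3rd Friday of its month.
3rd Friday of August 2029: Aug 17 2029.
3rd Friday of September 2029: Sep 21 2029.
October 2029 — 3rd Friday is Oct 19 2029.
3rd Friday of November 2029: Nov 16 2029.

Nov 16 2029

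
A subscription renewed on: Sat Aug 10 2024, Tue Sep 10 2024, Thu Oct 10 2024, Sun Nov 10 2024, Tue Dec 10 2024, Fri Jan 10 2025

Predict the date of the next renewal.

Mon Feb 10 2025

The day-of-month is always 10 (31, 30, 31, 30, 31 days between events).
So this recurs on the 10th of each month.
February 2025: Mon Feb 10 2025.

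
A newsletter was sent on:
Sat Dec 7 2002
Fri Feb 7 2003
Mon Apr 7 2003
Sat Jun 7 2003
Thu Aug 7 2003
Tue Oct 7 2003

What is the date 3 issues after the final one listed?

Wed Apr 7 2004

Each date is the 7th; the gaps (62, 59, 61, 61, 61) track the month lengths.
The rule is the 7th of every 2 months.
Next: December 2003 → Sun Dec 7 2003.
February 2004: Sat Feb 7 2004.
April 2004: Wed Apr 7 2004.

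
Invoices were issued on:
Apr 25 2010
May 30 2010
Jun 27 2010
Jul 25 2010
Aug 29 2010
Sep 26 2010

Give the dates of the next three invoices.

All Sundays; the gaps (35, 28, 28, 35, 28) vary with month length.
This is the last Sunday of each month.
October 2010 ends with Sunday Oct 31 2010.
Last Sunday of November 2010: Nov 28 2010.
Last Sunday of December 2010: Dec 26 2010.

Oct 31 2010, Nov 28 2010, Dec 26 2010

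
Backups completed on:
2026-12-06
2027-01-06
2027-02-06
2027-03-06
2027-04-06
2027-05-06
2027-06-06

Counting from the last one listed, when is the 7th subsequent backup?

2028-01-06

Each date is the 6th; the gaps (31, 31, 28, 31, 30, 31) track the month lengths.
The rule is the 6th of each month.
July 2027: 2027-07-06.
Next: August 2027 → 2027-08-06.
Next: September 2027 → 2027-09-06.
October 2027: 2027-10-06.
November 2027: 2027-11-06.
December 2027: 2027-12-06.
Next: January 2028 → 2028-01-06.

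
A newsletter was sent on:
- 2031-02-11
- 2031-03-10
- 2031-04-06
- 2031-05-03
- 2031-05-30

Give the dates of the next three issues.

2031-06-26, 2031-07-23, 2031-08-19

Gaps between consecutive events: 27, 27, 27, 27 days — a constant 27-day interval.
2031-05-30 + 27 days = 2031-06-26.
2031-06-26 + 27 days = 2031-07-23.
2031-07-23 + 27 days = 2031-08-19.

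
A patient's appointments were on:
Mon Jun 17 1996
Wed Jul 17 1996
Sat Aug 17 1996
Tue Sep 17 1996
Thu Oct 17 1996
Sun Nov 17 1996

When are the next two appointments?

Tue Dec 17 1996, Fri Jan 17 1997

Each date is the 17th; the gaps (30, 31, 31, 30, 31) track the month lengths.
The rule is the 17th of each month.
December 1996: Tue Dec 17 1996.
Next: January 1997 → Fri Jan 17 1997.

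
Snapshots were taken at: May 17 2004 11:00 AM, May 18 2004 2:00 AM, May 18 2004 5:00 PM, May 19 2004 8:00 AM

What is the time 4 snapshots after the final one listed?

May 21 2004 8:00 PM

Spacing: 15, 15, 15 h — constant 15 h.
May 19 2004 8:00 AM + 15 h = May 19 2004 11:00 PM.
May 19 2004 11:00 PM + 15 h = May 20 2004 2:00 PM.
May 20 2004 2:00 PM + 15 h = May 21 2004 5:00 AM.
May 21 2004 5:00 AM + 15 h = May 21 2004 8:00 PM.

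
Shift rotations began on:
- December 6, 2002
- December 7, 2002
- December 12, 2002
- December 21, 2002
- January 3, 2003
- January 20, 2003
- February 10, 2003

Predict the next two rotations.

March 7, 2003; April 5, 2003

The spacing grows by 4 each time: 1, 5, 9, 13, 17, 21 days.
Next gap: 25 days. February 10, 2003 + 25 days = March 7, 2003.
Next gap: 29 days. March 7, 2003 + 29 days = April 5, 2003.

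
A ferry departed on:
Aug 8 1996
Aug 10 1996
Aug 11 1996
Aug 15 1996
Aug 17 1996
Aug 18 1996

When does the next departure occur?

Every event lands on a Thursday or Saturday or Sunday (gaps cycle 2, 1, 4, 2, 1).
So the schedule is: every Thursday, Saturday and Sunday.
Next Thursday: Aug 22 1996.

Aug 22 1996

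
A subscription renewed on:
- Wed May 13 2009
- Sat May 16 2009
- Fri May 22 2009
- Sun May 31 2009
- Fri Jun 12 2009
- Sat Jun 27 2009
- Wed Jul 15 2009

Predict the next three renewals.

Wed Aug 5 2009, Sat Aug 29 2009, Fri Sep 25 2009

Gaps: 3, 6, 9, 12, 15, 18 days — each gap is 3 larger than the previous one.
Next gap: 21 days. Wed Jul 15 2009 + 21 days = Wed Aug 5 2009.
Next gap: 24 days. Wed Aug 5 2009 + 24 days = Sat Aug 29 2009.
Next gap: 27 days. Sat Aug 29 2009 + 27 days = Fri Sep 25 2009.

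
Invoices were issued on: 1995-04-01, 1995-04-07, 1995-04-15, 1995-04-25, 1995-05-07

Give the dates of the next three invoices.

1995-05-21, 1995-06-06, 1995-06-24

Gaps: 6, 8, 10, 12 days — each gap is 2 larger than the previous one.
Next gap: 14 days. 1995-05-07 + 14 days = 1995-05-21.
Next gap: 16 days. 1995-05-21 + 16 days = 1995-06-06.
Next gap: 18 days. 1995-06-06 + 18 days = 1995-06-24.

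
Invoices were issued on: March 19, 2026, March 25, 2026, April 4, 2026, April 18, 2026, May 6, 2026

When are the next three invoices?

The spacing grows by 4 each time: 6, 10, 14, 18 days.
Next gap: 22 days. May 6, 2026 + 22 days = May 28, 2026.
Next gap: 26 days. May 28, 2026 + 26 days = June 23, 2026.
Next gap: 30 days. June 23, 2026 + 30 days = July 23, 2026.

May 28, 2026; June 23, 2026; July 23, 2026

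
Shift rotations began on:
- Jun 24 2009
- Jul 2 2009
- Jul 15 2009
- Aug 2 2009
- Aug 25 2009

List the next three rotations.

Gaps: 8, 13, 18, 23 days — each gap is 5 larger than the previous one.
Next gap: 28 days. Aug 25 2009 + 28 days = Sep 22 2009.
Next gap: 33 days. Sep 22 2009 + 33 days = Oct 25 2009.
Next gap: 38 days. Oct 25 2009 + 38 days = Dec 2 2009.

Sep 22 2009, Oct 25 2009, Dec 2 2009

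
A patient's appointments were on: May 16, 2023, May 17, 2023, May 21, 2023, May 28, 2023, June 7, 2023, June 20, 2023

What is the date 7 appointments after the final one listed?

Intervals are 1, 4, 7, 10, 13 days — an arithmetic progression with common difference 3.
Next gap: 16 days. June 20, 2023 + 16 days = July 6, 2023.
Next gap: 19 days. July 6, 2023 + 19 days = July 25, 2023.
Next gap: 22 days. July 25, 2023 + 22 days = August 16, 2023.
Next gap: 25 days. August 16, 2023 + 25 days = September 10, 2023.
Next gap: 28 days. September 10, 2023 + 28 days = October 8, 2023.
Next gap: 31 days. October 8, 2023 + 31 days = November 8, 2023.
Next gap: 34 days. November 8, 2023 + 34 days = December 12, 2023.

December 12, 2023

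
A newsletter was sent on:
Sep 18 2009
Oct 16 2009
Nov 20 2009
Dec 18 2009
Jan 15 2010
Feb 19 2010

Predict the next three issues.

These are Fridays at 28- or 35-day spacing (28, 35, 28, 28, 35).
The pattern: 3rd Friday of the month.
March 2010 — 3rd Friday is Mar 19 2010.
April 2010 — 3rd Friday is Apr 16 2010.
May 2010 — 3rd Friday is May 21 2010.

Mar 19 2010, Apr 16 2010, May 21 2010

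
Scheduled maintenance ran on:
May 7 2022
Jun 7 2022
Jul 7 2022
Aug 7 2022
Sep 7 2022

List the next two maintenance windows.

Gaps: 31, 30, 31, 31 days — not constant. Every event is on the 7th of the month.
Pattern: the 7th of each month.
Next: October 2022 → Oct 7 2022.
Next: November 2022 → Nov 7 2022.

Oct 7 2022, Nov 7 2022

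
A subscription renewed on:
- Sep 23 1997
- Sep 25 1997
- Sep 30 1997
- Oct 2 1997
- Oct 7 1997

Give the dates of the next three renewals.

Oct 9 1997, Oct 14 1997, Oct 16 1997

Every event lands on a Tuesday or Thursday (gaps cycle 2, 5, 2, 5).
So the schedule is: every Tuesday and Thursday.
Next Thursday: Oct 9 1997.
Next Tuesday: Oct 14 1997.
The following Thursday is Oct 16 1997.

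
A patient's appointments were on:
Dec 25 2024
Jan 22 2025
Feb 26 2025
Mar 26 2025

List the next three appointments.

Apr 23 2025, May 28 2025, Jun 25 2025

These are Wednesdays at 28- or 35-day spacing (28, 35, 28).
The pattern: 4th Wednesday of the month.
4th Wednesday of April 2025: Apr 23 2025.
May 2025 — 4th Wednesday is May 28 2025.
June 2025 — 4th Wednesday is Jun 25 2025.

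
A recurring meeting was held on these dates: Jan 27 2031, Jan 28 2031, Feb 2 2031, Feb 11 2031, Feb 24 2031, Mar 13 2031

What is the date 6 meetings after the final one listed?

Sep 15 2031

Intervals are 1, 5, 9, 13, 17 days — an arithmetic progression with common difference 4.
Next gap: 21 days. Mar 13 2031 + 21 days = Apr 3 2031.
Next gap: 25 days. Apr 3 2031 + 25 days = Apr 28 2031.
Next gap: 29 days. Apr 28 2031 + 29 days = May 27 2031.
Next gap: 33 days. May 27 2031 + 33 days = Jun 29 2031.
Next gap: 37 days. Jun 29 2031 + 37 days = Aug 5 2031.
Next gap: 41 days. Aug 5 2031 + 41 days = Sep 15 2031.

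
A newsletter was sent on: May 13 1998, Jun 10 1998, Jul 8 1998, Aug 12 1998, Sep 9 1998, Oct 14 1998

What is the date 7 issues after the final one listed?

May 12 1999

Gaps: 28, 28, 35, 28, 35 days — a mix of 28 and 35. Every date is a Wednesday.
Each is the 2nd Wednesday of its month.
2nd Wednesday of November 1998: Nov 11 1998.
December 1998 — 2nd Wednesday is Dec 9 1998.
January 1999 — 2nd Wednesday is Jan 13 1999.
February 1999 — 2nd Wednesday is Feb 10 1999.
2nd Wednesday of March 1999: Mar 10 1999.
April 1999 — 2nd Wednesday is Apr 14 1999.
2nd Wednesday of May 1999: May 12 1999.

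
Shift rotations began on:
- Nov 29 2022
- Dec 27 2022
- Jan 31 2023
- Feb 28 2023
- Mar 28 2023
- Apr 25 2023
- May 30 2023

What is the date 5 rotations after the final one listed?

All Tuesdays; the gaps (28, 35, 28, 28, 28, 35) vary with month length.
This is the last Tuesday of each month.
Last Tuesday of June 2023: Jun 27 2023.
Last Tuesday of July 2023: Jul 25 2023.
Last Tuesday of August 2023: Aug 29 2023.
September 2023 ends with Tuesday Sep 26 2023.
Last Tuesday of October 2023: Oct 31 2023.

Oct 31 2023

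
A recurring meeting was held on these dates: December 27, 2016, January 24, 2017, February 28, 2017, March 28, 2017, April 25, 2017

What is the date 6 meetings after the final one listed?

Gaps: 28, 35, 28, 28 days — a mix of 28 and 35. Every date is a Tuesday.
Each is the 4th Tuesday of its month.
May 2017 — 4th Tuesday is May 23, 2017.
June 2017 — 4th Tuesday is June 27, 2017.
July 2017 — 4th Tuesday is July 25, 2017.
4th Tuesday of August 2017: August 22, 2017.
4th Tuesday of September 2017: September 26, 2017.
October 2017 — 4th Tuesday is October 24, 2017.

October 24, 2017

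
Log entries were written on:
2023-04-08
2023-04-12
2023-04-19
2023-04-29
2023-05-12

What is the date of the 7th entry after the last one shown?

2023-11-03

Intervals are 4, 7, 10, 13 days — an arithmetic progression with common difference 3.
Next gap: 16 days. 2023-05-12 + 16 days = 2023-05-28.
Next gap: 19 days. 2023-05-28 + 19 days = 2023-06-16.
Next gap: 22 days. 2023-06-16 + 22 days = 2023-07-08.
Next gap: 25 days. 2023-07-08 + 25 days = 2023-08-02.
Next gap: 28 days. 2023-08-02 + 28 days = 2023-08-30.
Next gap: 31 days. 2023-08-30 + 31 days = 2023-09-30.
Next gap: 34 days. 2023-09-30 + 34 days = 2023-11-03.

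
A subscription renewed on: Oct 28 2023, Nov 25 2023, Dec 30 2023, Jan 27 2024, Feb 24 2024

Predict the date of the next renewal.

These are Saturdays with 28, 35, 28, 28-day gaps.
Each is the final Saturday of its month — Dec 30 2023 is past the 28th, so '4th Saturday' doesn't fit.
March 2024 ends with Saturday Mar 30 2024.

Mar 30 2024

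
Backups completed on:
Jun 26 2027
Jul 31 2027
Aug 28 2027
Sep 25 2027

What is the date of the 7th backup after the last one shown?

Apr 29 2028

These are Saturdays with 35, 28, 28-day gaps.
Each is the final Saturday of its month — Jul 31 2027 is past the 28th, so '4th Saturday' doesn't fit.
Last Saturday of October 2027: Oct 30 2027.
Last Saturday of November 2027: Nov 27 2027.
December 2027 ends with Saturday Dec 25 2027.
January 2028 ends with Saturday Jan 29 2028.
Last Saturday of February 2028: Feb 26 2028.
Last Saturday of March 2028: Mar 25 2028.
Last Saturday of April 2028: Apr 29 2028.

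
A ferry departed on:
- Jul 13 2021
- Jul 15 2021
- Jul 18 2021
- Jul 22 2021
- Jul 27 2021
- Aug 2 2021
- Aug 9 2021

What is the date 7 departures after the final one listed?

Oct 25 2021

The spacing grows by 1 each time: 2, 3, 4, 5, 6, 7 days.
Next gap: 8 days. Aug 9 2021 + 8 days = Aug 17 2021.
Next gap: 9 days. Aug 17 2021 + 9 days = Aug 26 2021.
Next gap: 10 days. Aug 26 2021 + 10 days = Sep 5 2021.
Next gap: 11 days. Sep 5 2021 + 11 days = Sep 16 2021.
Next gap: 12 days. Sep 16 2021 + 12 days = Sep 28 2021.
Next gap: 13 days. Sep 28 2021 + 13 days = Oct 11 2021.
Next gap: 14 days. Oct 11 2021 + 14 days = Oct 25 2021.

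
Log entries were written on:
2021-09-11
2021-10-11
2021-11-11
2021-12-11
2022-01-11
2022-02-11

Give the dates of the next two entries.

Gaps: 30, 31, 30, 31, 31 days — not constant. Every event is on the 11th of the month.
Pattern: the 11th of each month.
March 2022: 2022-03-11.
April 2022: 2022-04-11.

2022-03-11, 2022-04-11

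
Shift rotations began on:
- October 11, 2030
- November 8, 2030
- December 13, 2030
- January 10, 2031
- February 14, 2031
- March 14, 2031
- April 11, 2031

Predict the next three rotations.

These are Fridays at 28- or 35-day spacing (28, 35, 28, 35, 28, 28).
The pattern: 2nd Friday of the month.
2nd Friday of May 2031: May 9, 2031.
June 2031 — 2nd Friday is June 13, 2031.
2nd Friday of July 2031: July 11, 2031.

May 9, 2031; June 13, 2031; July 11, 2031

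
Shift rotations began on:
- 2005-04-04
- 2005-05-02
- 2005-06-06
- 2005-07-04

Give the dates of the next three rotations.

2005-08-01, 2005-09-05, 2005-10-03

Gaps: 28, 35, 28 days — a mix of 28 and 35. Every date is a Monday.
Each is the 1st Monday of its month.
1st Monday of August 2005: 2005-08-01.
1st Monday of September 2005: 2005-09-05.
October 2005 — 1st Monday is 2005-10-03.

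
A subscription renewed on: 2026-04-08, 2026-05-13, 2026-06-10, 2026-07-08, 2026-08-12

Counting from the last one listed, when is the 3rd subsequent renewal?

These are Wednesdays at 28- or 35-day spacing (35, 28, 28, 35).
The pattern: 2nd Wednesday of the month.
2nd Wednesday of September 2026: 2026-09-09.
October 2026 — 2nd Wednesday is 2026-10-14.
November 2026 — 2nd Wednesday is 2026-11-11.

2026-11-11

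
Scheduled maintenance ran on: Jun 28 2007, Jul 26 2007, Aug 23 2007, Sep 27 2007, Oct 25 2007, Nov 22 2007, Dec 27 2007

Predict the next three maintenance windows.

These are Thursdays at 28- or 35-day spacing (28, 28, 35, 28, 28, 35).
The pattern: 4th Thursday of the month.
4th Thursday of January 2008: Jan 24 2008.
February 2008 — 4th Thursday is Feb 28 2008.
March 2008 — 4th Thursday is Mar 27 2008.

Jan 24 2008, Feb 28 2008, Mar 27 2008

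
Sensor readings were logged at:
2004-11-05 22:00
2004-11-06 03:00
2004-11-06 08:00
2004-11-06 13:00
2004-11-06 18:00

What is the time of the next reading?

Spacing: 5, 5, 5, 5 h — constant 5 h.
2004-11-06 18:00 + 5 h = 2004-11-06 23:00.

2004-11-06 23:00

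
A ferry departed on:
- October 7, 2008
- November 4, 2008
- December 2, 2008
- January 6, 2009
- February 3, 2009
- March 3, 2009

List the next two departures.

These are Tuesdays at 28- or 35-day spacing (28, 28, 35, 28, 28).
The pattern: 1st Tuesday of the month.
April 2009 — 1st Tuesday is April 7, 2009.
1st Tuesday of May 2009: May 5, 2009.

April 7, 2009; May 5, 2009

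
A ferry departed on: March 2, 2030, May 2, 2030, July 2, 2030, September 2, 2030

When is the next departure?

November 2, 2030

Gaps: 61, 61, 62 days — not constant. Every event is on the 2nd of the month.
Pattern: the 2nd of every 2 months.
Next: November 2030 → November 2, 2030.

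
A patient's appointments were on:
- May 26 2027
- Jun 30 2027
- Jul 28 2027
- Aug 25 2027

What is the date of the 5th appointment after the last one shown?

These are Wednesdays with 35, 28, 28-day gaps.
Each is the final Wednesday of its month — Jun 30 2027 is past the 28th, so '4th Wednesday' doesn't fit.
September 2027 ends with Wednesday Sep 29 2027.
Last Wednesday of October 2027: Oct 27 2027.
Last Wednesday of November 2027: Nov 24 2027.
December 2027 ends with Wednesday Dec 29 2027.
Last Wednesday of January 2028: Jan 26 2028.

Jan 26 2028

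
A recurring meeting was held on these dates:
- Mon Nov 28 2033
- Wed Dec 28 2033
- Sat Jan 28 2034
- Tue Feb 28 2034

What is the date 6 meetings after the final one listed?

The day-of-month is always 28 (30, 31, 31 days between events).
So this recurs on the 28th of each month.
March 2034: Tue Mar 28 2034.
April 2034: Fri Apr 28 2034.
Next: May 2034 → Sun May 28 2034.
June 2034: Wed Jun 28 2034.
Next: July 2034 → Fri Jul 28 2034.
Next: August 2034 → Mon Aug 28 2034.

Mon Aug 28 2034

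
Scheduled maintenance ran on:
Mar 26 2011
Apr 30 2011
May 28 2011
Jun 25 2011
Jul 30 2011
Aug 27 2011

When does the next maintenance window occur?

Sep 24 2011

All Saturdays; the gaps (35, 28, 28, 35, 28) vary with month length.
This is the last Saturday of each month.
Last Saturday of September 2011: Sep 24 2011.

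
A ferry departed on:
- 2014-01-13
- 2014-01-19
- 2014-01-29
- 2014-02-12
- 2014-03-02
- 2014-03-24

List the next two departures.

Intervals are 6, 10, 14, 18, 22 days — an arithmetic progression with common difference 4.
Next gap: 26 days. 2014-03-24 + 26 days = 2014-04-19.
Next gap: 30 days. 2014-04-19 + 30 days = 2014-05-19.

2014-04-19, 2014-05-19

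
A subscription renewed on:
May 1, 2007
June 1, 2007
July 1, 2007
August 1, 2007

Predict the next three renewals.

September 1, 2007; October 1, 2007; November 1, 2007

Gaps: 31, 30, 31 days — not constant. Every event is on the 1st of the month.
Pattern: the 1st of each month.
Next: September 2007 → September 1, 2007.
October 2007: October 1, 2007.
Next: November 2007 → November 1, 2007.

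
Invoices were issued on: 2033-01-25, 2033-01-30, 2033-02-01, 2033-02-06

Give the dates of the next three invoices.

2033-02-08, 2033-02-13, 2033-02-15

Gaps: 5, 2, 5 days — not constant, but cyclic with period 2.
The events fall on every Tuesday and Sunday.
The following Tuesday is 2033-02-08.
The following Sunday is 2033-02-13.
Next Tuesday: 2033-02-15.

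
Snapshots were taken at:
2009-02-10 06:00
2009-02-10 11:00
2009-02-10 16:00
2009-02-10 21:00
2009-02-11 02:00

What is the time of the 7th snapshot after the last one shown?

Spacing: 5, 5, 5, 5 h — constant 5 h.
2009-02-11 02:00 + 5 h = 2009-02-11 07:00.
2009-02-11 07:00 + 5 h = 2009-02-11 12:00.
2009-02-11 12:00 + 5 h = 2009-02-11 17:00.
2009-02-11 17:00 + 5 h = 2009-02-11 22:00.
2009-02-11 22:00 + 5 h = 2009-02-12 03:00.
2009-02-12 03:00 + 5 h = 2009-02-12 08:00.
2009-02-12 08:00 + 5 h = 2009-02-12 13:00.

2009-02-12 13:00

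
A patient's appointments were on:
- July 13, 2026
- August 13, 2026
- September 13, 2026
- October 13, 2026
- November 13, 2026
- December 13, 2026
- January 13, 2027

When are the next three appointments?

February 13, 2027; March 13, 2027; April 13, 2027

The day-of-month is always 13 (31, 31, 30, 31, 30, 31 days between events).
So this recurs on the 13th of each month.
February 2027: February 13, 2027.
March 2027: March 13, 2027.
April 2027: April 13, 2027.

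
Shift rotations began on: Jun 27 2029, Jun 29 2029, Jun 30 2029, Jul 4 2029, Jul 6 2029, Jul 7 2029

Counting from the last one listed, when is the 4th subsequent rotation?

Jul 18 2029

Gaps: 2, 1, 4, 2, 1 days — not constant, but cyclic with period 3.
The events fall on every Wednesday, Friday and Saturday.
Next Wednesday: Jul 11 2029.
Next Friday: Jul 13 2029.
The following Saturday is Jul 14 2029.
The following Wednesday is Jul 18 2029.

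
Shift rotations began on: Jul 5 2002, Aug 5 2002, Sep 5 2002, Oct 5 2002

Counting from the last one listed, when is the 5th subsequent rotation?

Mar 5 2003

Each date is the 5th; the gaps (31, 31, 30) track the month lengths.
The rule is the 5th of each month.
Next: November 2002 → Nov 5 2002.
Next: December 2002 → Dec 5 2002.
Next: January 2003 → Jan 5 2003.
February 2003: Feb 5 2003.
Next: March 2003 → Mar 5 2003.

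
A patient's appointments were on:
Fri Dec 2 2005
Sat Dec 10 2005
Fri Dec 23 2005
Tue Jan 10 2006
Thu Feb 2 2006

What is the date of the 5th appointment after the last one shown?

Fri Aug 11 2006

Intervals are 8, 13, 18, 23 days — an arithmetic progression with common difference 5.
Next gap: 28 days. Thu Feb 2 2006 + 28 days = Thu Mar 2 2006.
Next gap: 33 days. Thu Mar 2 2006 + 33 days = Tue Apr 4 2006.
Next gap: 38 days. Tue Apr 4 2006 + 38 days = Fri May 12 2006.
Next gap: 43 days. Fri May 12 2006 + 43 days = Sat Jun 24 2006.
Next gap: 48 days. Sat Jun 24 2006 + 48 days = Fri Aug 11 2006.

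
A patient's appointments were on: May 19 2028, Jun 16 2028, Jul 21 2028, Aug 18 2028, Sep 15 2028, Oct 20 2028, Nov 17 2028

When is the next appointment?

All dates are Fridays, 28, 35, 28, 28, 35, 28 days apart.
Specifically, the 3rd Friday of each month.
3rd Friday of December 2028: Dec 15 2028.

Dec 15 2028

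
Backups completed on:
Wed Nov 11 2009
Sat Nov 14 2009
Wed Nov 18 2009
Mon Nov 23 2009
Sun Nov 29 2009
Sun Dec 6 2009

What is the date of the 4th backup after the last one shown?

Wed Jan 13 2010

Gaps: 3, 4, 5, 6, 7 days — each gap is 1 larger than the previous one.
Next gap: 8 days. Sun Dec 6 2009 + 8 days = Mon Dec 14 2009.
Next gap: 9 days. Mon Dec 14 2009 + 9 days = Wed Dec 23 2009.
Next gap: 10 days. Wed Dec 23 2009 + 10 days = Sat Jan 2 2010.
Next gap: 11 days. Sat Jan 2 2010 + 11 days = Wed Jan 13 2010.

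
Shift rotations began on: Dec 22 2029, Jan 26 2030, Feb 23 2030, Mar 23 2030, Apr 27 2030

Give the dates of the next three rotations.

These are Saturdays at 28- or 35-day spacing (35, 28, 28, 35).
The pattern: 4th Saturday of the month.
May 2030 — 4th Saturday is May 25 2030.
June 2030 — 4th Saturday is Jun 22 2030.
4th Saturday of July 2030: Jul 27 2030.

May 25 2030, Jun 22 2030, Jul 27 2030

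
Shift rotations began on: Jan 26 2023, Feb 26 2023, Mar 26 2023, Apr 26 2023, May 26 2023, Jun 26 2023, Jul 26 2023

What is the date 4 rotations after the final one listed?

Gaps: 31, 28, 31, 30, 31, 30 days — not constant. Every event is on the 26th of the month.
Pattern: the 26th of each month.
Next: August 2023 → Aug 26 2023.
September 2023: Sep 26 2023.
Next: October 2023 → Oct 26 2023.
Next: November 2023 → Nov 26 2023.

Nov 26 2023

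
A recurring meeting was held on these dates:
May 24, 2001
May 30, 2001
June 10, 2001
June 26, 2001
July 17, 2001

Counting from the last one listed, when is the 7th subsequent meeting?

April 30, 2002

Gaps: 6, 11, 16, 21 days — each gap is 5 larger than the previous one.
Next gap: 26 days. July 17, 2001 + 26 days = August 12, 2001.
Next gap: 31 days. August 12, 2001 + 31 days = September 12, 2001.
Next gap: 36 days. September 12, 2001 + 36 days = October 18, 2001.
Next gap: 41 days. October 18, 2001 + 41 days = November 28, 2001.
Next gap: 46 days. November 28, 2001 + 46 days = January 13, 2002.
Next gap: 51 days. January 13, 2002 + 51 days = March 5, 2002.
Next gap: 56 days. March 5, 2002 + 56 days = April 30, 2002.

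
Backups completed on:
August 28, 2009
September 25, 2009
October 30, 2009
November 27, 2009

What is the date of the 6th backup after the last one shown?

These are Fridays with 28, 35, 28-day gaps.
Each is the final Friday of its month — October 30, 2009 is past the 28th, so '4th Friday' doesn't fit.
December 2009 ends with Friday December 25, 2009.
Last Friday of January 2010: January 29, 2010.
Last Friday of February 2010: February 26, 2010.
Last Friday of March 2010: March 26, 2010.
Last Friday of April 2010: April 30, 2010.
May 2010 ends with Friday May 28, 2010.

May 28, 2010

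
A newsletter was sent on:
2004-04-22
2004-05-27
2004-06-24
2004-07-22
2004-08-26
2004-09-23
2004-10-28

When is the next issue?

All dates are Thursdays, 35, 28, 28, 35, 28, 35 days apart.
Specifically, the 4th Thursday of each month.
4th Thursday of November 2004: 2004-11-25.

2004-11-25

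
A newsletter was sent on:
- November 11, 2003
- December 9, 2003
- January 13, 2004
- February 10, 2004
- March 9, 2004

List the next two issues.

All dates are Tuesdays, 28, 35, 28, 28 days apart.
Specifically, the 2nd Tuesday of each month.
2nd Tuesday of April 2004: April 13, 2004.
May 2004 — 2nd Tuesday is May 11, 2004.

April 13, 2004; May 11, 2004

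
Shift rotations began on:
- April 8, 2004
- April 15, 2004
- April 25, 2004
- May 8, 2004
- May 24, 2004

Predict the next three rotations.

The spacing grows by 3 each time: 7, 10, 13, 16 days.
Next gap: 19 days. May 24, 2004 + 19 days = June 12, 2004.
Next gap: 22 days. June 12, 2004 + 22 days = July 4, 2004.
Next gap: 25 days. July 4, 2004 + 25 days = July 29, 2004.

June 12, 2004; July 4, 2004; July 29, 2004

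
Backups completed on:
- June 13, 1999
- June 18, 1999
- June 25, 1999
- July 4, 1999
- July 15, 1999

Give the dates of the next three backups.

Intervals are 5, 7, 9, 11 days — an arithmetic progression with common difference 2.
Next gap: 13 days. July 15, 1999 + 13 days = July 28, 1999.
Next gap: 15 days. July 28, 1999 + 15 days = August 12, 1999.
Next gap: 17 days. August 12, 1999 + 17 days = August 29, 1999.

July 28, 1999; August 12, 1999; August 29, 1999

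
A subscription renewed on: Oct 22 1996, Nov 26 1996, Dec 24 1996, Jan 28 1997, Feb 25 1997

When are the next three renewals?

Gaps: 35, 28, 35, 28 days — a mix of 28 and 35. Every date is a Tuesday.
Each is the 4th Tuesday of its month.
4th Tuesday of March 1997: Mar 25 1997.
April 1997 — 4th Tuesday is Apr 22 1997.
May 1997 — 4th Tuesday is May 27 1997.

Mar 25 1997, Apr 22 1997, May 27 1997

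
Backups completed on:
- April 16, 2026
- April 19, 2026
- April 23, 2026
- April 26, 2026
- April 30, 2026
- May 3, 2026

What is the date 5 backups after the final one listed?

The gap pattern 3, 4, 3, 4, 3 repeats every 2 events.
These are the Thursdays and Sundays of each week.
The following Thursday is May 7, 2026.
The following Sunday is May 10, 2026.
The following Thursday is May 14, 2026.
The following Sunday is May 17, 2026.
Next Thursday: May 21, 2026.

May 21, 2026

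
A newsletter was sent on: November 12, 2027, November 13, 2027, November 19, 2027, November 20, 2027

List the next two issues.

Every event lands on a Friday or Saturday (gaps cycle 1, 6, 1).
So the schedule is: every Friday and Saturday.
Next Friday: November 26, 2027.
Next Saturday: November 27, 2027.

November 26, 2027; November 27, 2027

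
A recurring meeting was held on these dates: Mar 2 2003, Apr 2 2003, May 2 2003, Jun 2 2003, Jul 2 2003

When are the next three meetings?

The day-of-month is always 2 (31, 30, 31, 30 days between events).
So this recurs on the 2nd of each month.
August 2003: Aug 2 2003.
September 2003: Sep 2 2003.
Next: October 2003 → Oct 2 2003.

Aug 2 2003, Sep 2 2003, Oct 2 2003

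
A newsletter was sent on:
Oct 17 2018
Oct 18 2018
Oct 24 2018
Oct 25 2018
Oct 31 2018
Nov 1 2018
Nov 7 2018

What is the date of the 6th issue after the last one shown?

Gaps: 1, 6, 1, 6, 1, 6 days — not constant, but cyclic with period 2.
The events fall on every Wednesday and Thursday.
Next Thursday: Nov 8 2018.
Next Wednesday: Nov 14 2018.
The following Thursday is Nov 15 2018.
Next Wednesday: Nov 21 2018.
The following Thursday is Nov 22 2018.
The following Wednesday is Nov 28 2018.

Nov 28 2018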